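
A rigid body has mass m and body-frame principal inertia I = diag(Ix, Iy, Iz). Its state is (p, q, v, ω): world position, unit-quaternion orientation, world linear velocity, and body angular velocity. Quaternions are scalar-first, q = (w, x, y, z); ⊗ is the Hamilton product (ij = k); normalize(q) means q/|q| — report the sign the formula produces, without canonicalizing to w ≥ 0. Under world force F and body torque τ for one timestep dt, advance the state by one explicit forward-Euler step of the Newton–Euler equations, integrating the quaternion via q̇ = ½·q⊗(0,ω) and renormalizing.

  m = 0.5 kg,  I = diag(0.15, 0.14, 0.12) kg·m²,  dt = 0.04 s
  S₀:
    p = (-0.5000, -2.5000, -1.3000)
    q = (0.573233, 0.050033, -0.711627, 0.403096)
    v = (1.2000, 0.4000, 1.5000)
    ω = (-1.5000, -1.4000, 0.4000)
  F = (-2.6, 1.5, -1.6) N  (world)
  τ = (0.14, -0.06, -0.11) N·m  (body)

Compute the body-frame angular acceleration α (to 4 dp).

ω×(Iω) gyroscopic = (0.0112, -0.0180, -0.0210)
(τ − ω×Iω)/I = (0.8587, -0.3000, -0.7417)

α = (0.8587, -0.3000, -0.7417)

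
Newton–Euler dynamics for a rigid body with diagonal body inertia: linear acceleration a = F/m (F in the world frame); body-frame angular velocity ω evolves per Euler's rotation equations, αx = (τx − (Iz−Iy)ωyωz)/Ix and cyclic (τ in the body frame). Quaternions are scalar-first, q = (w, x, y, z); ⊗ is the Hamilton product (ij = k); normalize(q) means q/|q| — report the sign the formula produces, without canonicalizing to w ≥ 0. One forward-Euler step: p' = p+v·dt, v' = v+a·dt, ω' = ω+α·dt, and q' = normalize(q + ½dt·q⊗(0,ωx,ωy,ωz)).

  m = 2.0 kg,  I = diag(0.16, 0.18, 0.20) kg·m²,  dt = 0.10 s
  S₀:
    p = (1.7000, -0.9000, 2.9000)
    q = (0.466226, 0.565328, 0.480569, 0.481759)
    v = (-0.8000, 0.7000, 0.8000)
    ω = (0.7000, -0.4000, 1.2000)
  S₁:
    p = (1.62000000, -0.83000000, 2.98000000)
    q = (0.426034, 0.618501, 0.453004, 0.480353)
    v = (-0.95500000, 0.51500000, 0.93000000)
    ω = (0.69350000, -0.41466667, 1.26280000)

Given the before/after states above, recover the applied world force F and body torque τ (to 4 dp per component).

Δω = ω₁−ω₀ = (-0.00650000, -0.01466667, 0.06280000)
I·α + gyro = (-0.0200, -0.0600, 0.1200)
Δv = v₁−v₀ = (-0.15500000, -0.18500000, 0.13000000)
applied force F = (-3.1000, -3.7000, 2.6000)

F = (-3.1000, -3.7000, 2.6000)
τ = (-0.0200, -0.0600, 0.1200)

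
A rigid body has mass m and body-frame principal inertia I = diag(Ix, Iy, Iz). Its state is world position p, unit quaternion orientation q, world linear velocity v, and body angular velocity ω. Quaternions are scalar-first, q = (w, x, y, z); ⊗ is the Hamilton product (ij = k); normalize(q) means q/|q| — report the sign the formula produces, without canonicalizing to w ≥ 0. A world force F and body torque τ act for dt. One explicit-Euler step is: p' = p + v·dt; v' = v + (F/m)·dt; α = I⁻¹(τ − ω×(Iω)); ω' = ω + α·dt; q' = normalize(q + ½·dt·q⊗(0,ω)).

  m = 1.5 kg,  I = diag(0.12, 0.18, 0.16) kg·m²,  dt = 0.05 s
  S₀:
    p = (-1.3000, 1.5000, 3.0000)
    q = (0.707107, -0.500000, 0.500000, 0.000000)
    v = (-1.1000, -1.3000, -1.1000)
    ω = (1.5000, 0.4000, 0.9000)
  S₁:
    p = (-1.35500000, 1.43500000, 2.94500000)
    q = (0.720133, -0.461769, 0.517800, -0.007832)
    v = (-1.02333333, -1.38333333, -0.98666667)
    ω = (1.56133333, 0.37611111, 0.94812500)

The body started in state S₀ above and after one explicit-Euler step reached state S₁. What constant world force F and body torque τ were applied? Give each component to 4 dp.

F = (2.3000, -2.5000, 3.4000)
τ = (0.1400, -0.1400, 0.1900)

rate change Δω = (0.06133333, -0.02388889, 0.04812500)
gyro term ω₀×Iω₀ = (-0.0072, -0.0540, 0.0360)
τ = I·(Δω/dt) + ω₀×(Iω₀) = (0.1400, -0.1400, 0.1900)
Δv = v₁−v₀ = (0.07666667, -0.08333333, 0.11333333)
m·(v₁−v₀)/dt = (2.3000, -2.5000, 3.4000)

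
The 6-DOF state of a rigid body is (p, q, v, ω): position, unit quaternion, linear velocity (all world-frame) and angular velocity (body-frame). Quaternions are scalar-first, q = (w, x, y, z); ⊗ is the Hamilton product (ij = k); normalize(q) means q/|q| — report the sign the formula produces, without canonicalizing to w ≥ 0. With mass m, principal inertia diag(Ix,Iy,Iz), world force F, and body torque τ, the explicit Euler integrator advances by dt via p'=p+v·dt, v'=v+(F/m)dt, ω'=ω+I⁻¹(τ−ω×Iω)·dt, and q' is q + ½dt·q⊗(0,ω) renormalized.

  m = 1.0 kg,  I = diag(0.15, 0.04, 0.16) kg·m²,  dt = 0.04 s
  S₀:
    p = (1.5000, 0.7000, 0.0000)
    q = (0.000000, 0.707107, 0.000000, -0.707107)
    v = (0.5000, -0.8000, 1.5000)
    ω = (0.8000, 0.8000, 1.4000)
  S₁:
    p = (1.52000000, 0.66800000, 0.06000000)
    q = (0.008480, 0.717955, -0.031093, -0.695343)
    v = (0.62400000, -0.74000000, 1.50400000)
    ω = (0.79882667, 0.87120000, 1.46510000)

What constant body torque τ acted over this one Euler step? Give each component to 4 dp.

τ = (0.1300, 0.0600, 0.1900)

ω₁ − ω₀ = (-0.00117333, 0.07120000, 0.06510000)
precession coupling = (0.1344, -0.0112, -0.0704)
applied torque τ = (0.1300, 0.0600, 0.1900)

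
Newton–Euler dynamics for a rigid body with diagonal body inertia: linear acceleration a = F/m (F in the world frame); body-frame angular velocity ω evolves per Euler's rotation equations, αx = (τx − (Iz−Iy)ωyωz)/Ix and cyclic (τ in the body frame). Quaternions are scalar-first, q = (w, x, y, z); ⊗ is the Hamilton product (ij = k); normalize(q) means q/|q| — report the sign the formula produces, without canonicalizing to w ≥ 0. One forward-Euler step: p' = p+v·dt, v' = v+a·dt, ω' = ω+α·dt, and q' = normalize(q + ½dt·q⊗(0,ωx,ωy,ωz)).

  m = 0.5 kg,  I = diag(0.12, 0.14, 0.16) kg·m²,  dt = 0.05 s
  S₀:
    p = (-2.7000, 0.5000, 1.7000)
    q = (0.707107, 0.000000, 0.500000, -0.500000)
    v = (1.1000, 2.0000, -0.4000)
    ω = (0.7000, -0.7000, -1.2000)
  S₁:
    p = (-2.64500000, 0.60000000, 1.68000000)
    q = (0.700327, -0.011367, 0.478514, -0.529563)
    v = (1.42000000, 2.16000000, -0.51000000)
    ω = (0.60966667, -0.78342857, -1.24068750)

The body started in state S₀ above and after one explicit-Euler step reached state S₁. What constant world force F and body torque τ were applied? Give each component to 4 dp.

F = (3.2000, 1.6000, -1.1000)
τ = (-0.2000, -0.2000, -0.1400)

velocity change Δv = (0.32000000, 0.16000000, -0.11000000)
m·(v₁−v₀)/dt = (3.2000, 1.6000, -1.1000)
Δω = ω₁−ω₀ = (-0.09033333, -0.08342857, -0.04068750)
τ = I·(Δω/dt) + ω₀×(Iω₀) = (-0.2000, -0.2000, -0.1400)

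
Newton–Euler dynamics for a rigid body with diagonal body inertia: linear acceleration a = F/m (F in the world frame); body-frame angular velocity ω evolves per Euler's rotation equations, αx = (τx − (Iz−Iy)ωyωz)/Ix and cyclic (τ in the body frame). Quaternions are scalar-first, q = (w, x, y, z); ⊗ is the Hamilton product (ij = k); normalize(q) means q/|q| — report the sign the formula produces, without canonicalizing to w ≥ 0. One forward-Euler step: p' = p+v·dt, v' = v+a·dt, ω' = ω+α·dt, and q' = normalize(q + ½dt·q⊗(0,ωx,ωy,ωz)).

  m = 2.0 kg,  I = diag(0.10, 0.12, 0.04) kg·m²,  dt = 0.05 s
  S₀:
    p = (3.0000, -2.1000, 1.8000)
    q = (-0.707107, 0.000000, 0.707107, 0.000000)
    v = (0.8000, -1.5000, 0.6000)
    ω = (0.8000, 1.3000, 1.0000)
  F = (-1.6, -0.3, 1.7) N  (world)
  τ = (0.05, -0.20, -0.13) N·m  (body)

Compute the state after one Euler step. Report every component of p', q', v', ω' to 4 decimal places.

p' = (3.0400, -2.1750, 1.8300)
q' = (-0.7293, 0.0035, 0.6834, -0.0318)
v' = (0.7600, -1.5075, 0.6425)
ω' = (0.8770, 1.1967, 0.8115)

ω×(Iω) gyroscopic = (-0.1040, 0.0480, 0.0208)
angular accel α = (1.5400, -2.0667, -3.7700)
new body rate ω' = (0.8770, 1.1967, 0.8115)
q⊗(0,ω) = (-0.9192391, 0.1414214, -0.9192391, -1.2727926)
q' = normalize(q + ½dt·q⊗(0,ω)) = (-0.7293, 0.0035, 0.6834, -0.0318)
a = (-0.8000, -0.1500, 0.8500)
p' = p + v·dt = (3.0400, -2.1750, 1.8300)
v' = v + a·dt = (0.7600, -1.5075, 0.6425)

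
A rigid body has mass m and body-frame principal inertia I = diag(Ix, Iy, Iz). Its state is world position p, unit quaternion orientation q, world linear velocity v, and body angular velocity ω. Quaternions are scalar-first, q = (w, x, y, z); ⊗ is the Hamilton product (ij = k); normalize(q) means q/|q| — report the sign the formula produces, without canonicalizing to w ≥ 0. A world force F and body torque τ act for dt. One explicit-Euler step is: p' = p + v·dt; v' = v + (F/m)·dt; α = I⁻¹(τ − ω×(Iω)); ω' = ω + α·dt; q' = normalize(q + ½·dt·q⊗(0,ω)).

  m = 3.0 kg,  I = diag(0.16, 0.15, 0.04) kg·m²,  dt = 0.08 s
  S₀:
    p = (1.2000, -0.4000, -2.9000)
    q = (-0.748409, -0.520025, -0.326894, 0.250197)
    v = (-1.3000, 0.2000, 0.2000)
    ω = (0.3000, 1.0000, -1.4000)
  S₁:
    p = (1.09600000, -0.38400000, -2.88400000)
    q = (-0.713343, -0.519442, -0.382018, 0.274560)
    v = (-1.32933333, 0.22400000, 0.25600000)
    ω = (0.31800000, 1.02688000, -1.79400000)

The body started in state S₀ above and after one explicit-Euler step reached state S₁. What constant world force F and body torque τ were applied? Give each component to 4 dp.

F = (-1.1000, 0.9000, 2.1000)
τ = (0.1900, 0.0000, -0.2000)

ω₁ − ω₀ = (0.01800000, 0.02688000, -0.39400000)
ω₀×(Iω₀) = (0.1540, -0.0504, -0.0030)
τ = I·(Δω/dt) + ω₀×(Iω₀) = (0.1900, 0.0000, -0.2000)
v₁ − v₀ = (-0.02933333, 0.02400000, 0.05600000)
applied force F = (-1.1000, 0.9000, 2.1000)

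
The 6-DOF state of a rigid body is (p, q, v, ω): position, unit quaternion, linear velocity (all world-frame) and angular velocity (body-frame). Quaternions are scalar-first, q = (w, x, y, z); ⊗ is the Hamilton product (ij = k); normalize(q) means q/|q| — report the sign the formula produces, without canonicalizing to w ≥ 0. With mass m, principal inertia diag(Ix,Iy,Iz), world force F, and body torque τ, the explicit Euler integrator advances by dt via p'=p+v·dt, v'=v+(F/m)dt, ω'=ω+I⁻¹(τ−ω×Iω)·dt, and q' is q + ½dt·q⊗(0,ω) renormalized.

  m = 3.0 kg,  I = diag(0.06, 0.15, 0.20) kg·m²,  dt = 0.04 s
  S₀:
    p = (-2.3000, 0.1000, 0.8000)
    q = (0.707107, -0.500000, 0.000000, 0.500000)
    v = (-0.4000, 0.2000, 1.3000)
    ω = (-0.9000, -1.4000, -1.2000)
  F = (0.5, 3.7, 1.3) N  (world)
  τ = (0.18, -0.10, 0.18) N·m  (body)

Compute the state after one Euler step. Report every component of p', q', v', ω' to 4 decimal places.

p' = (-2.3160, 0.1080, 0.8520)
q' = (0.7095, -0.4983, -0.0408, 0.4966)
v' = (-0.3933, 0.2493, 1.3173)
ω' = (-0.8360, -1.3863, -1.1867)

precession coupling ω×(Iω) = (0.0840, -0.1512, 0.1134)
angular accel α = (1.6000, 0.3413, 0.3330)
new body rate ω' = (-0.8360, -1.3863, -1.1867)
2q̇ = q⊗(0,ω) = (0.1500000, 0.0636037, -2.0399498, -0.1485284)
updated quaternion q' = (0.7095, -0.4983, -0.0408, 0.4966)
a = (0.1667, 1.2333, 0.4333)
p' = p + v·dt = (-2.3160, 0.1080, 0.8520)
new velocity v' = (-0.3933, 0.2493, 1.3173)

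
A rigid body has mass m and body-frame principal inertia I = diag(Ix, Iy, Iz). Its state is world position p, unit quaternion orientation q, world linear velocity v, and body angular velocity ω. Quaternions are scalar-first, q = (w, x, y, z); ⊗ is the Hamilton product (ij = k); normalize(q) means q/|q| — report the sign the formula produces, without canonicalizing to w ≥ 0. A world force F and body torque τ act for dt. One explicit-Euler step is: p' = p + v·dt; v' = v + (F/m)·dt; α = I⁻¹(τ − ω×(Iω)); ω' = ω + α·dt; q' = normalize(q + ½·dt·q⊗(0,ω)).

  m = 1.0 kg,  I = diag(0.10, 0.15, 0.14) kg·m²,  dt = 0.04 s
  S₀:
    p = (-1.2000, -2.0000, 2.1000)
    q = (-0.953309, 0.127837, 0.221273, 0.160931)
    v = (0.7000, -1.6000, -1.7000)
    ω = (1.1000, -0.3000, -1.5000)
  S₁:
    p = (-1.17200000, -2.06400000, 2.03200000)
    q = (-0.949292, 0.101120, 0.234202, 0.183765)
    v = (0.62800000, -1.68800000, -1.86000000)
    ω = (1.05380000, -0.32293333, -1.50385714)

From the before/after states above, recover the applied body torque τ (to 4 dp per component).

ω₁ − ω₀ = (-0.04620000, -0.02293333, -0.00385714)
τ = I·(Δω/dt) + ω₀×(Iω₀) = (-0.1200, -0.0200, -0.0300)

τ = (-0.1200, -0.0200, -0.0300)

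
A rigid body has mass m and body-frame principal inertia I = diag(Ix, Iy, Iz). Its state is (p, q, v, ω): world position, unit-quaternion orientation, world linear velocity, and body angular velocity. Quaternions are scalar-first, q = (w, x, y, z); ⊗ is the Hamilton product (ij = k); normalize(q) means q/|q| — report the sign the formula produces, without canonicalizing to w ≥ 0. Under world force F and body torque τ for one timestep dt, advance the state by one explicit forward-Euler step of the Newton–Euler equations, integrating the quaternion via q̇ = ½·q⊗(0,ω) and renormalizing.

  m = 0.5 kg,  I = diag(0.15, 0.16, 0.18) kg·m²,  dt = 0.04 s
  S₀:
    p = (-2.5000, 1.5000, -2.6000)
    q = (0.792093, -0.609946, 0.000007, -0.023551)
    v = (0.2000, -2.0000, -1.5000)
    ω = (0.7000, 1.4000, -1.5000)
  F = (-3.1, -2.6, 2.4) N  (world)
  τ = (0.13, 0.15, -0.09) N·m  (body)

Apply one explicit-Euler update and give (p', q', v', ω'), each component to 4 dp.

p' = (-2.4920, 1.4200, -2.6600)
q' = (0.7992, -0.5976, 0.0036, -0.0643)
v' = (-0.0480, -2.2080, -1.3080)
ω' = (0.7459, 1.4296, -1.5222)

(τ − ω×Iω)/I = (1.1467, 0.7406, -0.5544)
ω' = ω + α·dt = (0.7459, 1.4296, -1.5222)
2q̇ = q⊗(0,ω) = (0.3916259, 0.5874260, 0.1775255, -2.0420688)
q + ½dt·q⊗(0,ω), renormalized = (0.7992, -0.5976, 0.0036, -0.0643)
new position p' = (-2.4920, 1.4200, -2.6600)
v + (F/m)dt = (-0.0480, -2.2080, -1.3080)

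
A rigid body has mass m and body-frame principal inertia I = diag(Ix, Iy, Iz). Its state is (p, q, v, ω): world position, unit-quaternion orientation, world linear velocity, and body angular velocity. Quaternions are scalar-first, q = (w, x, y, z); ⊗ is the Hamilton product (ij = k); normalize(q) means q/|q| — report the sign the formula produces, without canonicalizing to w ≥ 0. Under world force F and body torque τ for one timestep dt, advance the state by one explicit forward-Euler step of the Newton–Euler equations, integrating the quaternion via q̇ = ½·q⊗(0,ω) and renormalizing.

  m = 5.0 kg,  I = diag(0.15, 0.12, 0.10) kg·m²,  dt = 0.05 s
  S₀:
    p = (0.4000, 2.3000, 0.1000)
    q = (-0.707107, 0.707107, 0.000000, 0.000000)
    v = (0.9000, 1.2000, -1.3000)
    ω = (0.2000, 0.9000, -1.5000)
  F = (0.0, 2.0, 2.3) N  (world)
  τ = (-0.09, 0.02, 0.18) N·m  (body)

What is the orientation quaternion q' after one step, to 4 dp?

Hamilton product q⊗(0,ω) = (-0.1414214, -0.1414214, 0.4242642, 1.6970568)
updated quaternion q' = (-0.7100, 0.7029, 0.0106, 0.0424)

q' = (-0.7100, 0.7029, 0.0106, 0.0424)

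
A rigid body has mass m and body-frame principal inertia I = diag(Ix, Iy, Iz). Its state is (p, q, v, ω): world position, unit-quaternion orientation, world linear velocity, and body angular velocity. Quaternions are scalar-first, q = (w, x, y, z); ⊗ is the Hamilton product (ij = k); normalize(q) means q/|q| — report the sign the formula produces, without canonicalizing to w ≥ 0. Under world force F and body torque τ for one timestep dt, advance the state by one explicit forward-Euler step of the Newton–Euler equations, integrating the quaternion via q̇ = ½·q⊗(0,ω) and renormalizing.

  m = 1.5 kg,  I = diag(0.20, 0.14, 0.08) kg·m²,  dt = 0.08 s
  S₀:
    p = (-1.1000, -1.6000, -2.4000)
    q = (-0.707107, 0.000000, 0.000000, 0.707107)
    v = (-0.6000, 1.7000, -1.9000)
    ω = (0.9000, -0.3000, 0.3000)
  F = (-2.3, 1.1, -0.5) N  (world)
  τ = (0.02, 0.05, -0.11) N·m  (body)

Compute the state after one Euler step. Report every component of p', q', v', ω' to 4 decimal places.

p' = (-1.1480, -1.4640, -2.5520)
q' = (-0.7150, -0.0170, 0.0339, 0.6981)
v' = (-0.7227, 1.7587, -1.9267)
ω' = (0.9058, -0.2899, 0.1738)

linear accel F/m = (-1.5333, 0.7333, -0.3333)
p + v·dt = (-1.1480, -1.4640, -2.5520)
new velocity v' = (-0.7227, 1.7587, -1.9267)
precession coupling ω×(Iω) = (0.0054, 0.0324, 0.0162)
(τ − ω×Iω)/I = (0.0730, 0.1257, -1.5775)
ω + α·dt = (0.9058, -0.2899, 0.1738)
q⊗(0,ω) = (-0.2121321, -0.4242642, 0.8485284, -0.2121321)
updated quaternion q' = (-0.7150, -0.0170, 0.0339, 0.6981)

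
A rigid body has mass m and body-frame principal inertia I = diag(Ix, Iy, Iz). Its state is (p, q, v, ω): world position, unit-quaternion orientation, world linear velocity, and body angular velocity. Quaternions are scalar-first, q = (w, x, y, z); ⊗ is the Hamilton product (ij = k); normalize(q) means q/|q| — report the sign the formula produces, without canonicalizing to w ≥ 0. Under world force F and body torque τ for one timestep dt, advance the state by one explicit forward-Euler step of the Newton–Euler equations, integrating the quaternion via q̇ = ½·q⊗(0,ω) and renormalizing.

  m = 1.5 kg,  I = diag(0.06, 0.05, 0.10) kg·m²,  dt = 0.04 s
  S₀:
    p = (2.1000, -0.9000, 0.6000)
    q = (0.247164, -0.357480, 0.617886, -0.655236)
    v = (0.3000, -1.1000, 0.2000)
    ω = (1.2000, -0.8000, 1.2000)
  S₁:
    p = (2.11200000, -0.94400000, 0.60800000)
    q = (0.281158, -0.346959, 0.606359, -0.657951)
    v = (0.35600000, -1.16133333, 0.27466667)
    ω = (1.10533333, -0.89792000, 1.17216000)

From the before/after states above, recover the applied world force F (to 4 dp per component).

F = (2.1000, -2.3000, 2.8000)

Δv = v₁−v₀ = (0.05600000, -0.06133333, 0.07466667)
m·(v₁−v₀)/dt = (2.1000, -2.3000, 2.8000)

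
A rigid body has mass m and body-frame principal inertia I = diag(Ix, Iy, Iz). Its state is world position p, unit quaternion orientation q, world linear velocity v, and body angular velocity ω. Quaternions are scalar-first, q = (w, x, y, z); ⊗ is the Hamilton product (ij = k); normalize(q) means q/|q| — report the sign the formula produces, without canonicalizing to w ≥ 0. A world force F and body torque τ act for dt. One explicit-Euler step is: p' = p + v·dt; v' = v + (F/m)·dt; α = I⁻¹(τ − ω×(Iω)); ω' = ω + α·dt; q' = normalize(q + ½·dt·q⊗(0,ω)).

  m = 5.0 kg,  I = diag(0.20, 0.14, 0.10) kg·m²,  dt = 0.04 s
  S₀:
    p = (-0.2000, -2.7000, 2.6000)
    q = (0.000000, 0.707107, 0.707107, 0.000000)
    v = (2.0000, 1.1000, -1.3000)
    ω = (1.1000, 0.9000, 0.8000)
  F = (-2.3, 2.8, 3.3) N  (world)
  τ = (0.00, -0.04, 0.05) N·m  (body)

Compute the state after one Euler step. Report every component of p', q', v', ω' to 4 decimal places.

p' = (-0.1200, -2.6560, 2.5480)
q' = (-0.0283, 0.7180, 0.6954, -0.0028)
v' = (1.9816, 1.1224, -1.2736)
ω' = (1.1058, 0.8634, 0.8438)

p + v·dt = (-0.1200, -2.6560, 2.5480)
new velocity v' = (1.9816, 1.1224, -1.2736)
angular accel α = (0.1440, -0.9143, 1.0940)
new body rate ω' = (1.1058, 0.8634, 0.8438)
q⊗(0,ω) = (-1.4142140, 0.5656856, -0.5656856, -0.1414214)
q + ½dt·q⊗(0,ω), renormalized = (-0.0283, 0.7180, 0.6954, -0.0028)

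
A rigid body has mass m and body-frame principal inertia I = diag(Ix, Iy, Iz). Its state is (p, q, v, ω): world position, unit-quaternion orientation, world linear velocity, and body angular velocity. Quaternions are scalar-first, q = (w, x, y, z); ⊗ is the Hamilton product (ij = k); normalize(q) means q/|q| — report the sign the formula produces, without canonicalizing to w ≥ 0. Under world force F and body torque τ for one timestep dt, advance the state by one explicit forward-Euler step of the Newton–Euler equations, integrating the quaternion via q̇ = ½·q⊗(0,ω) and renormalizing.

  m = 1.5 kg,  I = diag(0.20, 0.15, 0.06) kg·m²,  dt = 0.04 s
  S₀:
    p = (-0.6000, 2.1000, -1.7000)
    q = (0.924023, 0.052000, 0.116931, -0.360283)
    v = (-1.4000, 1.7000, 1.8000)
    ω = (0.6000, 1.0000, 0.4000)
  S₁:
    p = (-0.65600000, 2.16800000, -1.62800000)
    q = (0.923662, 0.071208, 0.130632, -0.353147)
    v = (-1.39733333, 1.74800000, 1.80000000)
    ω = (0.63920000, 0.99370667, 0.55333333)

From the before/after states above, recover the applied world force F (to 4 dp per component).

F = (0.1000, 1.8000, 0.0000)

v₁ − v₀ = (0.00266667, 0.04800000, 0.00000000)
F = m·Δv/dt = (0.1000, 1.8000, 0.0000)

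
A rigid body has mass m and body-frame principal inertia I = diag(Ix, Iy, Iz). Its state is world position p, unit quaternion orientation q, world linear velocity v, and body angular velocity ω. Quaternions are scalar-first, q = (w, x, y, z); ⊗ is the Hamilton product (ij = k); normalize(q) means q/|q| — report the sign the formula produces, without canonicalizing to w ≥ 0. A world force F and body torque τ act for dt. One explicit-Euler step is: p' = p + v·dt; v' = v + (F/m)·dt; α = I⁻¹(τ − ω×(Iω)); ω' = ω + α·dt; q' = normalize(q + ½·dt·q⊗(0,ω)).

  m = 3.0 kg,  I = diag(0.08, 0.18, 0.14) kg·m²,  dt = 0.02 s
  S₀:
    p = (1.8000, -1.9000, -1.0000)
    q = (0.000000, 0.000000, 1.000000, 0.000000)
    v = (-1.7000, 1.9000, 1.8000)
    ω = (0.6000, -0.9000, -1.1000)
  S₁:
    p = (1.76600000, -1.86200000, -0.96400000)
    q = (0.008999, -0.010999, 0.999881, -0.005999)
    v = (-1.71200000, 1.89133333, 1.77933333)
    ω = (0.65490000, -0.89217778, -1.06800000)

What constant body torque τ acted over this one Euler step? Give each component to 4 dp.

ω₁ − ω₀ = (0.05490000, 0.00782222, 0.03200000)
I·α + gyro = (0.1800, 0.1100, 0.1700)

τ = (0.1800, 0.1100, 0.1700)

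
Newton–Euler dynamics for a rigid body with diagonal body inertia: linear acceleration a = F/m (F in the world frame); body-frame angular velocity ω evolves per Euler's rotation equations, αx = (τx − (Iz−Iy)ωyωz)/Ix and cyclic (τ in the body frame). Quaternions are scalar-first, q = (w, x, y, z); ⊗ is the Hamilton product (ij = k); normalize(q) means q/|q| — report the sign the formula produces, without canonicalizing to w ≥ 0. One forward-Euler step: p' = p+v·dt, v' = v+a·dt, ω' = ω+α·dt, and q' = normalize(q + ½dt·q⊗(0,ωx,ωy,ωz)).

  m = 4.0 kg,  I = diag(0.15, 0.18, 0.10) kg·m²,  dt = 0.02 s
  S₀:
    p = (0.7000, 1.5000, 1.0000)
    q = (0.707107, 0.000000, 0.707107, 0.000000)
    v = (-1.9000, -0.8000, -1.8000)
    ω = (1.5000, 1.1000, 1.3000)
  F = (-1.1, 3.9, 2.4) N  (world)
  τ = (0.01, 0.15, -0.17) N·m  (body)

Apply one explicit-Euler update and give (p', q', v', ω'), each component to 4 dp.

p' = (0.6620, 1.4840, 0.9640)
q' = (0.6991, 0.0198, 0.7147, -0.0014)
v' = (-1.9055, -0.7805, -1.7880)
ω' = (1.5166, 1.1058, 1.2561)

a = (-0.2750, 0.9750, 0.6000)
p + v·dt = (0.6620, 1.4840, 0.9640)
v + (F/m)dt = (-1.9055, -0.7805, -1.7880)
(τ − ω×Iω)/I = (0.8293, 0.2917, -2.1950)
ω' = ω + α·dt = (1.5166, 1.1058, 1.2561)
2q̇ = q⊗(0,ω) = (-0.7778177, 1.9798996, 0.7778177, -0.1414214)
q + ½dt·q⊗(0,ω), renormalized = (0.6991, 0.0198, 0.7147, -0.0014)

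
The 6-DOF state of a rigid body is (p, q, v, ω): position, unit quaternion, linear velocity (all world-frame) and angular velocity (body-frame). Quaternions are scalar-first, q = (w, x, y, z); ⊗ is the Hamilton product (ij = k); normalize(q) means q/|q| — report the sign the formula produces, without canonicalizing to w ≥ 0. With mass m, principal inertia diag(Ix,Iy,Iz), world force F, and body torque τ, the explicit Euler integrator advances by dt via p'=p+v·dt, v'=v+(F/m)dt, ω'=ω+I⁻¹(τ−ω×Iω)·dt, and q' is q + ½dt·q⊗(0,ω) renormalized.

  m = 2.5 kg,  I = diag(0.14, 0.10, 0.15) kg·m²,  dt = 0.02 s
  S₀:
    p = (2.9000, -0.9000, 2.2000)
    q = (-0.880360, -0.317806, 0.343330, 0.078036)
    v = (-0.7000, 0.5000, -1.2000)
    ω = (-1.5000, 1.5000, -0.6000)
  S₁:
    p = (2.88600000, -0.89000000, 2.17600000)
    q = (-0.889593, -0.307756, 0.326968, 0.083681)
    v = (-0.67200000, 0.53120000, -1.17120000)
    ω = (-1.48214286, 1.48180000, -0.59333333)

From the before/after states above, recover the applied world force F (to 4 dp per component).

F = (3.5000, 3.9000, 3.6000)

v₁ − v₀ = (0.02800000, 0.03120000, 0.02880000)
m·(v₁−v₀)/dt = (3.5000, 3.9000, 3.6000)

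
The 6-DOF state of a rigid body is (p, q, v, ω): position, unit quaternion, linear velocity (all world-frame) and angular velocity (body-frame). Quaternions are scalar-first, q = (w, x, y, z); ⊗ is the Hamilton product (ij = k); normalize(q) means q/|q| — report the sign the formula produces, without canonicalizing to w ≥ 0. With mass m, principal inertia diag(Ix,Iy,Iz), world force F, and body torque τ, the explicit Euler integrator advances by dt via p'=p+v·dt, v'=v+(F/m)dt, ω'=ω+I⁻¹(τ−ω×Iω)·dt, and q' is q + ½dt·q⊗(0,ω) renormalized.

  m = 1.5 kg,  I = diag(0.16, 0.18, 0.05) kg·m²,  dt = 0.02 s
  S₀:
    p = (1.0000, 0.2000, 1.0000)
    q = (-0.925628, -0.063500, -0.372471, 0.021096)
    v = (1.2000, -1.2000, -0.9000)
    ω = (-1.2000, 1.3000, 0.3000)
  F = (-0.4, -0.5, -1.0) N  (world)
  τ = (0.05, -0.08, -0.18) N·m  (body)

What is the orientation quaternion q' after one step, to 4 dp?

2q̇ = q⊗(0,ω) = (0.4016835, 0.9715875, -1.2095816, -0.8072036)
q + ½dt·q⊗(0,ω), renormalized = (-0.9215, -0.0538, -0.3845, 0.0130)

q' = (-0.9215, -0.0538, -0.3845, 0.0130)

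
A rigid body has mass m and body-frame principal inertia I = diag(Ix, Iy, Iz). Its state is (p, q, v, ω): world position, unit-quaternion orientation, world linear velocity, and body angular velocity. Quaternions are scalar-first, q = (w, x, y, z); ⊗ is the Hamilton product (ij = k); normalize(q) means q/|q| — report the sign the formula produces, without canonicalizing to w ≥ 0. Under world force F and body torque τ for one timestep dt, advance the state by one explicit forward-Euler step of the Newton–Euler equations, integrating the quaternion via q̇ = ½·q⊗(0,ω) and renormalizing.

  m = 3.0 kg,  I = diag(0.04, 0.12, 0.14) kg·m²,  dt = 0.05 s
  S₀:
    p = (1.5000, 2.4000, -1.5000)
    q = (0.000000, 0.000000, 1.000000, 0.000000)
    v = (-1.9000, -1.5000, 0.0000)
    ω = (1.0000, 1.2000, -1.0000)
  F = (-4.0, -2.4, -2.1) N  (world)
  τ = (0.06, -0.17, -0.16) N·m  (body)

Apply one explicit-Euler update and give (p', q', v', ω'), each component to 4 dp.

p' = (1.4050, 2.3250, -1.5000)
q' = (-0.0300, -0.0250, 0.9989, -0.0250)
v' = (-1.9667, -1.5400, -0.0350)
ω' = (1.1050, 1.0875, -1.0914)

(τ − ω×Iω)/I = (2.1000, -2.2500, -1.8286)
new body rate ω' = (1.1050, 1.0875, -1.0914)
2q̇ = q⊗(0,ω) = (-1.2000000, -1.0000000, 0.0000000, -1.0000000)
updated quaternion q' = (-0.0300, -0.0250, 0.9989, -0.0250)
a = F/m = (-1.3333, -0.8000, -0.7000)
new position p' = (1.4050, 2.3250, -1.5000)
new velocity v' = (-1.9667, -1.5400, -0.0350)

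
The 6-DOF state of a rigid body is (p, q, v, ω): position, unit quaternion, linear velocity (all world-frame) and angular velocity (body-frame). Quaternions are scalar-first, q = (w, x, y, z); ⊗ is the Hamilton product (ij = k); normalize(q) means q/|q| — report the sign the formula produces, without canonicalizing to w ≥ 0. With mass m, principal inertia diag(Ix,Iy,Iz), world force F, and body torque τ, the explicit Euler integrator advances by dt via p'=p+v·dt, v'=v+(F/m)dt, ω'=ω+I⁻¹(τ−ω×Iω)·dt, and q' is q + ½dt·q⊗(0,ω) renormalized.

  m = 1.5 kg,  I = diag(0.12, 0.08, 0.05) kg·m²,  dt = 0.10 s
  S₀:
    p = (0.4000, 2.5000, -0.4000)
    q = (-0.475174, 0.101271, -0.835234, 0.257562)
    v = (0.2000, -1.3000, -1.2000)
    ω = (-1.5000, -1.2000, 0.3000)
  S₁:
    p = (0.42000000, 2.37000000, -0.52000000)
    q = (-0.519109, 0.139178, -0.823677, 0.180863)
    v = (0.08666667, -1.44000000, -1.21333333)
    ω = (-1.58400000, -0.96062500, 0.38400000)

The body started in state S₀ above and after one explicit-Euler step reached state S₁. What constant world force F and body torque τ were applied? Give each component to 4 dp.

rate change Δω = (-0.08400000, 0.23937500, 0.08400000)
precession coupling = (0.0108, -0.0315, -0.0720)
applied torque τ = (-0.0900, 0.1600, -0.0300)
Δv = v₁−v₀ = (-0.11333333, -0.14000000, -0.01333333)
m·(v₁−v₀)/dt = (-1.7000, -2.1000, -0.2000)

F = (-1.7000, -2.1000, -0.2000)
τ = (-0.0900, 0.1600, -0.0300)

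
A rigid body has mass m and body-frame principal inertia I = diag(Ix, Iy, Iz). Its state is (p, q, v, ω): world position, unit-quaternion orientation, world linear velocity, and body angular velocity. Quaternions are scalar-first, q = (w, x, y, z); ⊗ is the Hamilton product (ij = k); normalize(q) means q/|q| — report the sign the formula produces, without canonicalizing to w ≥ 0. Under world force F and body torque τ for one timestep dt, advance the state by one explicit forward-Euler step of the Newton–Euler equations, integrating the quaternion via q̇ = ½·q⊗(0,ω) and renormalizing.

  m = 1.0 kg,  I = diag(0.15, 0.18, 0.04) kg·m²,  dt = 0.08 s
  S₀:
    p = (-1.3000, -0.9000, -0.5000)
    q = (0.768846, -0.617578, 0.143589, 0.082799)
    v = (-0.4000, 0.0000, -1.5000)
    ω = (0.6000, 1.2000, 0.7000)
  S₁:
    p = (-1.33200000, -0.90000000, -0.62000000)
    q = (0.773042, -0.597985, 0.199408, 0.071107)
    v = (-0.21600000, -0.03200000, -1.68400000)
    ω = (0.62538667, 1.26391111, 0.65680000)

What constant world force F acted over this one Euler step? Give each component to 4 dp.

F = (2.3000, -0.4000, -2.3000)

velocity change Δv = (0.18400000, -0.03200000, -0.18400000)
m·(v₁−v₀)/dt = (2.3000, -0.4000, -2.3000)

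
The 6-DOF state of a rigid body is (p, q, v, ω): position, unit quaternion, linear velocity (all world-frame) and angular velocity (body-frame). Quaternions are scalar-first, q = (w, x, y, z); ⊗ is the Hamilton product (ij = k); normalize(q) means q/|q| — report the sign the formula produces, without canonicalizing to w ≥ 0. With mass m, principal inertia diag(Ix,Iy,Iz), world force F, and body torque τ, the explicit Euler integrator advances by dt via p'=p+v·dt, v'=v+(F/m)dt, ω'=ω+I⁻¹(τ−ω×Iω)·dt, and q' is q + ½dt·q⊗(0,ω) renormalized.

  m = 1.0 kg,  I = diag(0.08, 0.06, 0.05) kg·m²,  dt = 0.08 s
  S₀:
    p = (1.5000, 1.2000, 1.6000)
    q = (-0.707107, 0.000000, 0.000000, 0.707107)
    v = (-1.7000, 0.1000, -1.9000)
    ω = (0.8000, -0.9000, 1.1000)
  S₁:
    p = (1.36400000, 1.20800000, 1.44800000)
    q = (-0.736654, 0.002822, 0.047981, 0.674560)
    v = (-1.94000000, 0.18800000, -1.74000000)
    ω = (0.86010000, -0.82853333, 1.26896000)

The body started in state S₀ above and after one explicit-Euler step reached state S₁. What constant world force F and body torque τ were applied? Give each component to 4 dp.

F = (-3.0000, 1.1000, 2.0000)
τ = (0.0700, 0.0800, 0.1200)

rate change Δω = (0.06010000, 0.07146667, 0.16896000)
ω₀×(Iω₀) = (0.0099, 0.0264, 0.0144)
τ = I·(Δω/dt) + ω₀×(Iω₀) = (0.0700, 0.0800, 0.1200)
Δv = v₁−v₀ = (-0.24000000, 0.08800000, 0.16000000)
m·(v₁−v₀)/dt = (-3.0000, 1.1000, 2.0000)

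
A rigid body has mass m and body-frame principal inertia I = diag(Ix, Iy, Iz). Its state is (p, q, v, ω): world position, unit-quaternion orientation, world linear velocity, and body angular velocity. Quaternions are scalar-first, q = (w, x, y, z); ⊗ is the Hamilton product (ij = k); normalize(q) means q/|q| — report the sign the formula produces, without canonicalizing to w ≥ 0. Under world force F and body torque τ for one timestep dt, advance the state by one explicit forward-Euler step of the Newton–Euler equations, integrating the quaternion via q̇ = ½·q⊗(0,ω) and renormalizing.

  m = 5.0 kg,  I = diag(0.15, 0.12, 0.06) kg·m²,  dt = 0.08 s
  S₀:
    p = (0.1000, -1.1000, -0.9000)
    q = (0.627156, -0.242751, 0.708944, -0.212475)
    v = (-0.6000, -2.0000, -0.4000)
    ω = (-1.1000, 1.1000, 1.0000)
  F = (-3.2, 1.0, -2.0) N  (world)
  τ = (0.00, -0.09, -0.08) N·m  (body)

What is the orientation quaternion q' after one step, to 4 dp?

q' = (0.5922, -0.2320, 0.7535, -0.1664)

Hamilton product q⊗(0,ω) = (-0.8343895, 0.2527949, 1.1663451, 1.1399683)
q' = normalize(q + ½dt·q⊗(0,ω)) = (0.5922, -0.2320, 0.7535, -0.1664)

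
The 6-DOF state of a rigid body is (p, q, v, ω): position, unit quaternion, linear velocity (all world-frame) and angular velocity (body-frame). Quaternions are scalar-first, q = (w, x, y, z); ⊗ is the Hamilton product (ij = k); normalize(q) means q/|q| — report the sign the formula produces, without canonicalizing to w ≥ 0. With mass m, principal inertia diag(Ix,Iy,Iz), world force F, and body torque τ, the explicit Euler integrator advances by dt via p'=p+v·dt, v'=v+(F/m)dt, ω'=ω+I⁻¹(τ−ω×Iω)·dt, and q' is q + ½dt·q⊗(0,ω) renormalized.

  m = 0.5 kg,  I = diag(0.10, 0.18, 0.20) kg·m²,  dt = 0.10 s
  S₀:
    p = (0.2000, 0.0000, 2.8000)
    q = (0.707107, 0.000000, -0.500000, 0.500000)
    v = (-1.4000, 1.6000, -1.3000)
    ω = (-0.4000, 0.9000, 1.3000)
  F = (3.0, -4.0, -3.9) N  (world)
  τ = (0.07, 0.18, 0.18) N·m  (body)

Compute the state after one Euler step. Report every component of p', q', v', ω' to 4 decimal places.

p' = (0.0600, 0.1600, 2.6700)
q' = (0.6948, -0.0689, -0.4766, 0.5342)
v' = (-0.8000, 0.8000, -2.0800)
ω' = (-0.3534, 0.9711, 1.4044)

α = I⁻¹(τ − ω×Iω) = (0.4660, 0.7111, 1.0440)
ω + α·dt = (-0.3534, 0.9711, 1.4044)
2q̇ = q⊗(0,ω) = (-0.2000000, -1.3828428, 0.4363963, 0.7192391)
updated quaternion q' = (0.6948, -0.0689, -0.4766, 0.5342)
linear accel F/m = (6.0000, -8.0000, -7.8000)
new position p' = (0.0600, 0.1600, 2.6700)
new velocity v' = (-0.8000, 0.8000, -2.0800)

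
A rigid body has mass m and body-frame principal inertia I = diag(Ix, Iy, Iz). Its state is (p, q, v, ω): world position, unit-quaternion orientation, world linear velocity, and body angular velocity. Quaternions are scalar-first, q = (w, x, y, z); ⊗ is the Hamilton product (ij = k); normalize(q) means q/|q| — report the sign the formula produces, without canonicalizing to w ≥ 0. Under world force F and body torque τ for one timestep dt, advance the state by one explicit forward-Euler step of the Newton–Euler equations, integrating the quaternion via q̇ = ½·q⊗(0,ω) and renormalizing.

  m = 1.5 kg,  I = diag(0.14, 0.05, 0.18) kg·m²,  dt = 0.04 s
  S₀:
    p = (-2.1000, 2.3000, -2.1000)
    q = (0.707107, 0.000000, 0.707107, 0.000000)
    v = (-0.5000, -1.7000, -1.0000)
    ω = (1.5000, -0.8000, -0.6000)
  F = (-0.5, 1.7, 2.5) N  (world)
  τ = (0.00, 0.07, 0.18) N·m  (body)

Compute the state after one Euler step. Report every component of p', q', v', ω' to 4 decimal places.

p' = (-2.1200, 2.2320, -2.1400)
q' = (0.7180, 0.0127, 0.6953, -0.0297)
v' = (-0.5133, -1.6547, -0.9333)
ω' = (1.4822, -0.7728, -0.5840)

ω×(Iω) gyroscopic = (0.0624, 0.0360, 0.1080)
angular accel α = (-0.4457, 0.6800, 0.4000)
ω' = ω + α·dt = (1.4822, -0.7728, -0.5840)
q⊗(0,ω) = (0.5656856, 0.6363963, -0.5656856, -1.4849247)
q' = normalize(q + ½dt·q⊗(0,ω)) = (0.7180, 0.0127, 0.6953, -0.0297)
linear accel F/m = (-0.3333, 1.1333, 1.6667)
new position p' = (-2.1200, 2.2320, -2.1400)
v' = v + a·dt = (-0.5133, -1.6547, -0.9333)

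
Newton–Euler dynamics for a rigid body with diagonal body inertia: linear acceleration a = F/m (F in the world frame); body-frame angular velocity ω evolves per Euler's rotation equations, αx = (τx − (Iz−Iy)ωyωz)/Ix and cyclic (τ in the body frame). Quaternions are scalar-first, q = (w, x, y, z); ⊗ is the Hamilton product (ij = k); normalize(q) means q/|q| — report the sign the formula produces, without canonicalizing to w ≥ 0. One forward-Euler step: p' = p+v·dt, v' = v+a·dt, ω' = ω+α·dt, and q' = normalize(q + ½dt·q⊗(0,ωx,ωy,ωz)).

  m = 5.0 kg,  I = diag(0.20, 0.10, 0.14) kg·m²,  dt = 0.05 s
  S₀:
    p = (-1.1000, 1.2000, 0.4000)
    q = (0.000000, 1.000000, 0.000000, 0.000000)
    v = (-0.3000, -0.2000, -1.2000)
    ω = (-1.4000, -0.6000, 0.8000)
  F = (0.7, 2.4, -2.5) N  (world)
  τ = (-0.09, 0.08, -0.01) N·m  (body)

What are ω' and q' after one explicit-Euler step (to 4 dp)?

gyro term ω×Iω = (-0.0192, -0.0672, -0.0840)
angular accel α = (-0.3540, 1.4720, 0.5286)
ω' = ω + α·dt = (-1.4177, -0.5264, 0.8264)
2q̇ = q⊗(0,ω) = (1.4000000, 0.0000000, -0.8000000, -0.6000000)
q + ½dt·q⊗(0,ω), renormalized = (0.0350, 0.9991, -0.0200, -0.0150)

ω' = (-1.4177, -0.5264, 0.8264)
q' = (0.0350, 0.9991, -0.0200, -0.0150)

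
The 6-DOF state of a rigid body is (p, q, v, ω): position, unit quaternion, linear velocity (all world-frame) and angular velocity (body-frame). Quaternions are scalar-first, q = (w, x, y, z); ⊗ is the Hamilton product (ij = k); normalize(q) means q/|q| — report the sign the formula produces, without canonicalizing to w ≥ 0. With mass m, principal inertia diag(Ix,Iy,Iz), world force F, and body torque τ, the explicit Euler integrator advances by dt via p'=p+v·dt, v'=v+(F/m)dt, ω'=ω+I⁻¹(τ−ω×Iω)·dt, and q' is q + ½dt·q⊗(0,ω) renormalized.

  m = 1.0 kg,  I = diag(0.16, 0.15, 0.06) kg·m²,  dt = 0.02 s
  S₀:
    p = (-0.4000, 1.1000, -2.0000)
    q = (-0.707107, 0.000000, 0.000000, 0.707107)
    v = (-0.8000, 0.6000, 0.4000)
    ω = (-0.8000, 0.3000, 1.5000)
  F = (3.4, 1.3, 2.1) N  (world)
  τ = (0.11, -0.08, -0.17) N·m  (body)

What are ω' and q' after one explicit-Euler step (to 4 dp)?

gyro term ω×Iω = (-0.0405, -0.1200, 0.0024)
(τ − ω×Iω)/I = (0.9406, 0.2667, -2.8733)
new body rate ω' = (-0.7812, 0.3053, 1.4425)
2q̇ = q⊗(0,ω) = (-1.0606605, 0.3535535, -0.7778177, -1.0606605)
q' = normalize(q + ½dt·q⊗(0,ω)) = (-0.7176, 0.0035, -0.0078, 0.6964)

ω' = (-0.7812, 0.3053, 1.4425)
q' = (-0.7176, 0.0035, -0.0078, 0.6964)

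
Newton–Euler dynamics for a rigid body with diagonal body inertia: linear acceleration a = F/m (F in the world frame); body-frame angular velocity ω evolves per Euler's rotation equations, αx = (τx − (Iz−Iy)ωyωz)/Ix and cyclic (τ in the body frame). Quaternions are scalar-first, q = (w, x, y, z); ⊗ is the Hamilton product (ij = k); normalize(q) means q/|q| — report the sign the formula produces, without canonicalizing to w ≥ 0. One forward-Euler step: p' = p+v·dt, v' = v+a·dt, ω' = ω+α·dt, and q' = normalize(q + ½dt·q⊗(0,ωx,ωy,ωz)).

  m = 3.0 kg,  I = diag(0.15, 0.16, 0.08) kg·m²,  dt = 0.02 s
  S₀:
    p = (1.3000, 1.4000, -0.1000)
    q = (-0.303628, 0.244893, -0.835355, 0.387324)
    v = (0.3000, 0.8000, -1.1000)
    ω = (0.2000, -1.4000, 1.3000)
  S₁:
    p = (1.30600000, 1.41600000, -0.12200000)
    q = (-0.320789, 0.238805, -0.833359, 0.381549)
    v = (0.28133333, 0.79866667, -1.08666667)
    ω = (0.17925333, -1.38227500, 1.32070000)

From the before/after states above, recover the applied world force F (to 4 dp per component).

v₁ − v₀ = (-0.01866667, -0.00133333, 0.01333333)
applied force F = (-2.8000, -0.2000, 2.0000)

F = (-2.8000, -0.2000, 2.0000)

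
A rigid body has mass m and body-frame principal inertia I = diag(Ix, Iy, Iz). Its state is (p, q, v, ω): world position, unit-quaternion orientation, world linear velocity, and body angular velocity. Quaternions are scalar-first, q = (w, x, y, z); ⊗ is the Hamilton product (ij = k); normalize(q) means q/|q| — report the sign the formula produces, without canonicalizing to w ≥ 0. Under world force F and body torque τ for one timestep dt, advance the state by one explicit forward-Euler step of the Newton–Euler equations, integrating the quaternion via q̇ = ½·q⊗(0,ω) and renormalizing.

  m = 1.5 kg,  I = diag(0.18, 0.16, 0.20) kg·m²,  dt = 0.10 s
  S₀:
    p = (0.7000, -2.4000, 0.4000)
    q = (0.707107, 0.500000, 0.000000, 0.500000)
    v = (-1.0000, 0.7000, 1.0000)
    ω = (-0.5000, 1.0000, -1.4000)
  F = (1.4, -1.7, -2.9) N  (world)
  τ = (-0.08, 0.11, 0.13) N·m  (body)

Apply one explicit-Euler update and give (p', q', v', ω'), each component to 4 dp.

linear accel F/m = (0.9333, -1.1333, -1.9333)
new position p' = (0.6000, -2.3300, 0.5000)
v + (F/m)dt = (-0.9067, 0.5867, 0.8067)
angular accel α = (-0.1333, 0.7750, 0.6000)
ω' = ω + α·dt = (-0.5133, 1.0775, -1.3400)
Hamilton product q⊗(0,ω) = (0.9500000, -0.8535535, 1.1571070, -0.4899498)
q + ½dt·q⊗(0,ω), renormalized = (0.7516, 0.4555, 0.0576, 0.4736)

p' = (0.6000, -2.3300, 0.5000)
q' = (0.7516, 0.4555, 0.0576, 0.4736)
v' = (-0.9067, 0.5867, 0.8067)
ω' = (-0.5133, 1.0775, -1.3400)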